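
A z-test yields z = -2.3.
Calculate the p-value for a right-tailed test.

Answer: p-value ≈ 0.9893

Derivation:
For z = -2.3:
p = P(Z > -2.3) = 1 - Φ(-2.3) = 0.9893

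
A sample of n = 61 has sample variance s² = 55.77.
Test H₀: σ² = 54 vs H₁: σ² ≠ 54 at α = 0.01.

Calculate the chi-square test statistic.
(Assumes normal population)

Answer: χ² = 61.9667, fail to reject H₀

Derivation:
df = n - 1 = 60
χ² = (n-1)s²/σ₀² = 60×55.77/54 = 61.9667
Critical values: χ²_{0.995,60} = 35.534, χ²_{0.005,60} = 91.952
Rejection region: χ² < 35.534 or χ² > 91.952
Decision: fail to reject H₀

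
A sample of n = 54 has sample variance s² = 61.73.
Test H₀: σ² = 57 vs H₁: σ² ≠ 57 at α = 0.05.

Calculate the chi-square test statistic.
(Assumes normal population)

Answer: χ² = 57.3981, fail to reject H₀

Derivation:
df = n - 1 = 53
χ² = (n-1)s²/σ₀² = 53×61.73/57 = 57.3981
Critical values: χ²_{0.975,53} = 34.776, χ²_{0.025,53} = 75.002
Rejection region: χ² < 34.776 or χ² > 75.002
Decision: fail to reject H₀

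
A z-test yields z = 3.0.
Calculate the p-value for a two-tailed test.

Answer: p-value ≈ 0.0027

Derivation:
For z = 3.0:
p = 2×P(Z > |3.0|) = 2×(1 - Φ(3.0)) = 0.0027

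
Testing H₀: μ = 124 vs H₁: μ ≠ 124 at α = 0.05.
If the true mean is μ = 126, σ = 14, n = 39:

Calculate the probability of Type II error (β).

Answer: β ≈ 0.8550

Derivation:
SE = σ/√n = 14/√39 = 2.2418
Critical values: μ₀ ± z_0.025×SE = 124 ± 1.960×2.2418
Acceptance region: (119.6061, 128.3939)
Under H₁ (μ = 126): z_high = (128.3939 - 126)/2.2418 = 1.0678, z_low = (119.6061 - 126)/2.2418 = -2.8521
β = P(not reject | H₁) = Φ(1.0678) - Φ(-2.8521) ≈ 0.8550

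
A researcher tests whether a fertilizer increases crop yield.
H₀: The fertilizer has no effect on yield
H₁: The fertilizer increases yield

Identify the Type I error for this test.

A Type I error (probability α) occurs when we reject a true H₀.
A Type II error (probability β) occurs when we fail to reject a false H₀.

Answer: Concluding the fertilizer works when it doesn't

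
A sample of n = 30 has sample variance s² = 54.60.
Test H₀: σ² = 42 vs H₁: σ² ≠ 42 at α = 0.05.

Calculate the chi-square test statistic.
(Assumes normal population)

Answer: χ² = 37.7000, fail to reject H₀

Derivation:
df = n - 1 = 29
χ² = (n-1)s²/σ₀² = 29×54.60/42 = 37.7000
Critical values: χ²_{0.975,29} = 16.047, χ²_{0.025,29} = 45.722
Rejection region: χ² < 16.047 or χ² > 45.722
Decision: fail to reject H₀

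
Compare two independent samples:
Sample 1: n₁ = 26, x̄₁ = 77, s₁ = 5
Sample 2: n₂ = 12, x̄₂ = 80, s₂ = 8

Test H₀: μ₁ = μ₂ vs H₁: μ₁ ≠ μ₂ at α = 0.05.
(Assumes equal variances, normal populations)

Answer: t = -1.4148, fail to reject H₀

Derivation:
Pooled variance: s²_p = [25×5² + 11×8²]/(36) = 36.9167
s_p = 6.0759
SE = s_p×√(1/n₁ + 1/n₂) = 6.0759×√(1/26 + 1/12) = 2.1204
t = (x̄₁ - x̄₂)/SE = (77 - 80)/2.1204 = -1.4148
df = 36, t-critical = ±2.028
Decision: fail to reject H₀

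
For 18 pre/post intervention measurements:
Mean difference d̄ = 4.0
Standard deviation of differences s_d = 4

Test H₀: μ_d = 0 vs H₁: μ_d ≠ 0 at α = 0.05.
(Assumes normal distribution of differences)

df = n - 1 = 17
SE = s_d/√n = 4/√18 = 0.9428
t = d̄/SE = 4.0/0.9428 = 4.2427
Critical value: t_{0.025,17} = ±2.110
p-value ≈ 0.0005
Decision: reject H₀

Answer: t = 4.2427, reject H₀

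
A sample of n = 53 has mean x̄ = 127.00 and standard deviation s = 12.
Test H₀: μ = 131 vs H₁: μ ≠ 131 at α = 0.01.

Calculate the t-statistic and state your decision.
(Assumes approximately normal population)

df = n - 1 = 52
SE = s/√n = 12/√53 = 1.6483
t = (x̄ - μ₀)/SE = (127.00 - 131)/1.6483 = -2.4267
Critical value: t_{0.005,52} = ±2.674
p-value ≈ 0.0187
Decision: fail to reject H₀

Answer: t = -2.4267, fail to reject H₀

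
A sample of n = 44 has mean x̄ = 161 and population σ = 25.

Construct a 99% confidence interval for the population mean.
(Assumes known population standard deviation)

Answer: (151.2913, 170.7087)

Derivation:
Confidence level: 99%, α = 0.01
z_0.005 = 2.576
SE = σ/√n = 25/√44 = 3.7689
Margin of error = 2.576 × 3.7689 = 9.7087
CI: x̄ ± margin = 161 ± 9.7087
CI: (151.2913, 170.7087)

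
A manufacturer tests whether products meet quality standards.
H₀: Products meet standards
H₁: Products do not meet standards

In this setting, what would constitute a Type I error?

Answer: Rejecting good products that actually meet standards

Derivation:
Type I error: rejecting H₀ when it is actually true (false positive).
Type II error: failing to reject H₀ when H₁ is actually true (false negative).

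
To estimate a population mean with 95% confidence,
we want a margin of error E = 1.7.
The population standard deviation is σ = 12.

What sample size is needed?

Answer: n = 192

Derivation:
z_0.025 = 1.960
n = (z×σ/E)² = (1.960×12/1.7)²
n = 191.4154
Round up: n = 192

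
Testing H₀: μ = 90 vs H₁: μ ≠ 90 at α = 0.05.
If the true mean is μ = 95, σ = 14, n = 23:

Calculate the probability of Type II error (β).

Answer: β ≈ 0.5975

Derivation:
SE = σ/√n = 14/√23 = 2.9192
Critical values: μ₀ ± z_0.025×SE = 90 ± 1.960×2.9192
Acceptance region: (84.2784, 95.7216)
Under H₁ (μ = 95): z_high = (95.7216 - 95)/2.9192 = 0.2472, z_low = (84.2784 - 95)/2.9192 = -3.6728
β = P(not reject | H₁) = Φ(0.2472) - Φ(-3.6728) ≈ 0.5975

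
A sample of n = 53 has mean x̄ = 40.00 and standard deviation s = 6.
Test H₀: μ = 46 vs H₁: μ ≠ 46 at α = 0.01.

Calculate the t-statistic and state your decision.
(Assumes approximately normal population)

df = n - 1 = 52
SE = s/√n = 6/√53 = 0.8242
t = (x̄ - μ₀)/SE = (40.00 - 46)/0.8242 = -7.2798
Critical value: t_{0.005,52} = ±2.674
p-value < 0.0001
Decision: reject H₀

Answer: t = -7.2798, reject H₀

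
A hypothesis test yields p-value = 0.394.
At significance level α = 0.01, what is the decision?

Compare p-value to α:
0.394 ≥ 0.01
Decision: fail to reject H₀

Answer: fail to reject H₀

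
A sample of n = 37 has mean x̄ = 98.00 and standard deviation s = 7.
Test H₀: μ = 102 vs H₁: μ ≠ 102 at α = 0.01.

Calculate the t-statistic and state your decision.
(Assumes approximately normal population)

df = n - 1 = 36
SE = s/√n = 7/√37 = 1.1508
t = (x̄ - μ₀)/SE = (98.00 - 102)/1.1508 = -3.4758
Critical value: t_{0.005,36} = ±2.719
p-value ≈ 0.0013
Decision: reject H₀

Answer: t = -3.4758, reject H₀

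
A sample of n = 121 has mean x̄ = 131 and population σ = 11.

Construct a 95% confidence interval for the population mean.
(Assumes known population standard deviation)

Answer: (129.0400, 132.9600)

Derivation:
Confidence level: 95%, α = 0.05
z_0.025 = 1.960
SE = σ/√n = 11/√121 = 1.0000
Margin of error = 1.960 × 1.0000 = 1.9600
CI: x̄ ± margin = 131 ± 1.9600
CI: (129.0400, 132.9600)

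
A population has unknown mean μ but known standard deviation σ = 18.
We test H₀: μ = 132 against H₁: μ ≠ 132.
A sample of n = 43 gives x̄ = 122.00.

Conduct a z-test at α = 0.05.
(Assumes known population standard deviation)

Answer: z = -3.6430, reject H₀

Derivation:
Standard error: SE = σ/√n = 18/√43 = 2.7450
z-statistic: z = (x̄ - μ₀)/SE = (122.00 - 132)/2.7450 = -3.6430
Critical value: ±1.960
p-value = 0.0003
Decision: reject H₀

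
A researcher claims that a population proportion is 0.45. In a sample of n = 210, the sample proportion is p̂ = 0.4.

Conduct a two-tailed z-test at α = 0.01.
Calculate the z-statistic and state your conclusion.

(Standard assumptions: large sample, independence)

Answer: z = -1.4565, fail to reject H₀

Derivation:
H₀: p = 0.45, H₁: p ≠ 0.45
Standard error: SE = √(p₀(1-p₀)/n) = √(0.45×0.55/210) = 0.034330
z-statistic: z = (p̂ - p₀)/SE = (0.4 - 0.45)/0.034330 = -1.4565
Critical value: z_0.005 = ±2.576
p-value = 0.1453
Decision: fail to reject H₀ at α = 0.01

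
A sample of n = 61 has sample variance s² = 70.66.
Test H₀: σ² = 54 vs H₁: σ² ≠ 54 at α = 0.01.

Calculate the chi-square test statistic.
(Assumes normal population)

df = n - 1 = 60
χ² = (n-1)s²/σ₀² = 60×70.66/54 = 78.5111
Critical values: χ²_{0.995,60} = 35.534, χ²_{0.005,60} = 91.952
Rejection region: χ² < 35.534 or χ² > 91.952
Decision: fail to reject H₀

Answer: χ² = 78.5111, fail to reject H₀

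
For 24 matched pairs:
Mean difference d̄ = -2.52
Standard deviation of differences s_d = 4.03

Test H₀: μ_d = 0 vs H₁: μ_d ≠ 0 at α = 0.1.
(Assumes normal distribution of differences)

df = n - 1 = 23
SE = s_d/√n = 4.03/√24 = 0.8226
t = d̄/SE = -2.52/0.8226 = -3.0635
Critical value: t_{0.05,23} = ±1.714
p-value ≈ 0.0055
Decision: reject H₀

Answer: t = -3.0635, reject H₀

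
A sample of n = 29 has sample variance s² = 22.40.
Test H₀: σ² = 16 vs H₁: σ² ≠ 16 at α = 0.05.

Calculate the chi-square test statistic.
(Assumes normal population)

Answer: χ² = 39.2000, fail to reject H₀

Derivation:
df = n - 1 = 28
χ² = (n-1)s²/σ₀² = 28×22.40/16 = 39.2000
Critical values: χ²_{0.975,28} = 15.308, χ²_{0.025,28} = 44.461
Rejection region: χ² < 15.308 or χ² > 44.461
Decision: fail to reject H₀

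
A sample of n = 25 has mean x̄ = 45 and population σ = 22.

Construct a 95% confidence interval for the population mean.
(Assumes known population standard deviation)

Answer: (36.3760, 53.6240)

Derivation:
Confidence level: 95%, α = 0.05
z_0.025 = 1.960
SE = σ/√n = 22/√25 = 4.4000
Margin of error = 1.960 × 4.4000 = 8.6240
CI: x̄ ± margin = 45 ± 8.6240
CI: (36.3760, 53.6240)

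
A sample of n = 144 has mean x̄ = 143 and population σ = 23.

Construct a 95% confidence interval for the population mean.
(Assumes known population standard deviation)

Answer: (139.2433, 146.7567)

Derivation:
Confidence level: 95%, α = 0.05
z_0.025 = 1.960
SE = σ/√n = 23/√144 = 1.9167
Margin of error = 1.960 × 1.9167 = 3.7567
CI: x̄ ± margin = 143 ± 3.7567
CI: (139.2433, 146.7567)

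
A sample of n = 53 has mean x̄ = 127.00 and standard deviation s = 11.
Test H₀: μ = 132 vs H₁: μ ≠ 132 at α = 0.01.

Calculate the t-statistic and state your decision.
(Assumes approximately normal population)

df = n - 1 = 52
SE = s/√n = 11/√53 = 1.5110
t = (x̄ - μ₀)/SE = (127.00 - 132)/1.5110 = -3.3091
Critical value: t_{0.005,52} = ±2.674
p-value ≈ 0.0017
Decision: reject H₀

Answer: t = -3.3091, reject H₀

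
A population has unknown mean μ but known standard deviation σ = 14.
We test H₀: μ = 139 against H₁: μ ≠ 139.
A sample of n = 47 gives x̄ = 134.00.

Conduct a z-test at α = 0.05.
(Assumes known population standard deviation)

Answer: z = -2.4485, reject H₀

Derivation:
Standard error: SE = σ/√n = 14/√47 = 2.0421
z-statistic: z = (x̄ - μ₀)/SE = (134.00 - 139)/2.0421 = -2.4485
Critical value: ±1.960
p-value = 0.0143
Decision: reject H₀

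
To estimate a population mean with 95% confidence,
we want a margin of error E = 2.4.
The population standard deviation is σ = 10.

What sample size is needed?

Answer: n = 67

Derivation:
z_0.025 = 1.960
n = (z×σ/E)² = (1.960×10/2.4)²
n = 66.6944
Round up: n = 67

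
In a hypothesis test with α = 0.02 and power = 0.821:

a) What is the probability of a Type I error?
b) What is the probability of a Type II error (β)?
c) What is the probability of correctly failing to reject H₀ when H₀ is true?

a) Type I error probability = α = 0.02
b) Power = P(reject H₀ | H₁ true) = 1 - β = 0.821, so Type II error probability = β = 1 - Power = 0.179
c) P(fail to reject H₀ | H₀ true) = 1 - α = 0.98

Answer: a) 0.02, b) 0.179, c) 0.98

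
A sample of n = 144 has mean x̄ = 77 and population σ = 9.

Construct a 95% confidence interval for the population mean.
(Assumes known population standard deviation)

Confidence level: 95%, α = 0.05
z_0.025 = 1.960
SE = σ/√n = 9/√144 = 0.7500
Margin of error = 1.960 × 0.7500 = 1.4700
CI: x̄ ± margin = 77 ± 1.4700
CI: (75.5300, 78.4700)

Answer: (75.5300, 78.4700)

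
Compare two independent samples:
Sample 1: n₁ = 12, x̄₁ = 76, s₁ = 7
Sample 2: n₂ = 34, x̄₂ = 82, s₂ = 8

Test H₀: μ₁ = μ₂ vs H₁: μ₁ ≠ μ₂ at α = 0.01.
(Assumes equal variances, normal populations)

Answer: t = -2.3021, fail to reject H₀

Derivation:
Pooled variance: s²_p = [11×7² + 33×8²]/(44) = 60.2500
s_p = 7.7621
SE = s_p×√(1/n₁ + 1/n₂) = 7.7621×√(1/12 + 1/34) = 2.6063
t = (x̄₁ - x̄₂)/SE = (76 - 82)/2.6063 = -2.3021
df = 44, t-critical = ±2.692
Decision: fail to reject H₀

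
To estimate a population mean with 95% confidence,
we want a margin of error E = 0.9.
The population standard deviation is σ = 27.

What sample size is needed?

z_0.025 = 1.960
n = (z×σ/E)² = (1.960×27/0.9)²
n = 3457.4400
Round up: n = 3458

Answer: n = 3458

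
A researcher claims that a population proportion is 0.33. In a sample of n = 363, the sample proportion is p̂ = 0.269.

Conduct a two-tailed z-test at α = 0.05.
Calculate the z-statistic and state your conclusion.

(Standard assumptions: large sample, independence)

Answer: z = -2.4716, reject H₀

Derivation:
H₀: p = 0.33, H₁: p ≠ 0.33
Standard error: SE = √(p₀(1-p₀)/n) = √(0.33×0.67/363) = 0.024680
z-statistic: z = (p̂ - p₀)/SE = (0.269 - 0.33)/0.024680 = -2.4716
Critical value: z_0.025 = ±1.960
p-value = 0.0135
Decision: reject H₀ at α = 0.05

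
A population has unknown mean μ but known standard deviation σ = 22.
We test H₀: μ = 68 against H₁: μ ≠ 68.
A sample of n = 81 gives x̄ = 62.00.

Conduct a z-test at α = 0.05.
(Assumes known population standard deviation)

Standard error: SE = σ/√n = 22/√81 = 2.4444
z-statistic: z = (x̄ - μ₀)/SE = (62.00 - 68)/2.4444 = -2.4546
Critical value: ±1.960
p-value = 0.0141
Decision: reject H₀

Answer: z = -2.4546, reject H₀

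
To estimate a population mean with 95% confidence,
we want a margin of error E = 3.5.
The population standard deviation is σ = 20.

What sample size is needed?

z_0.025 = 1.960
n = (z×σ/E)² = (1.960×20/3.5)²
n = 125.4400
Round up: n = 126

Answer: n = 126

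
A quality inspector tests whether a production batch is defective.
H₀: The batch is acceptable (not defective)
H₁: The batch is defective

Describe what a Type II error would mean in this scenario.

Answer: Shipping a defective batch to customers

Derivation:
Type I error: rejecting H₀ when it is actually true (false positive).
Type II error: failing to reject H₀ when H₁ is actually true (false negative).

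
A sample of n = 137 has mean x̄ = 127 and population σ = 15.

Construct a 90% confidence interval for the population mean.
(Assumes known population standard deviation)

Answer: (124.8919, 129.1081)

Derivation:
Confidence level: 90%, α = 0.1
z_0.05 = 1.645
SE = σ/√n = 15/√137 = 1.2815
Margin of error = 1.645 × 1.2815 = 2.1081
CI: x̄ ± margin = 127 ± 2.1081
CI: (124.8919, 129.1081)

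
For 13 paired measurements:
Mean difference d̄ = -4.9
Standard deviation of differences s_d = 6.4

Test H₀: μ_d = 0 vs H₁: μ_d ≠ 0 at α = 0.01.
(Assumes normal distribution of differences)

df = n - 1 = 12
SE = s_d/√n = 6.4/√13 = 1.7750
t = d̄/SE = -4.9/1.7750 = -2.7606
Critical value: t_{0.005,12} = ±3.055
p-value ≈ 0.0173
Decision: fail to reject H₀

Answer: t = -2.7606, fail to reject H₀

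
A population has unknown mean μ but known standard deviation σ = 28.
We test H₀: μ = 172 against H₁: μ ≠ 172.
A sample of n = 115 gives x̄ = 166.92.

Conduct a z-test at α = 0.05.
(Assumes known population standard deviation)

Answer: z = -1.9456, fail to reject H₀

Derivation:
Standard error: SE = σ/√n = 28/√115 = 2.6110
z-statistic: z = (x̄ - μ₀)/SE = (166.92 - 172)/2.6110 = -1.9456
Critical value: ±1.960
p-value = 0.0517
Decision: fail to reject H₀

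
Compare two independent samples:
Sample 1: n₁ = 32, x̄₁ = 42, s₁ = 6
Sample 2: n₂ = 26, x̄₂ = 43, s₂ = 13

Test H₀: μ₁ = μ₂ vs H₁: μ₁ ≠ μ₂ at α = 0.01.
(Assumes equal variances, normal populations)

Pooled variance: s²_p = [31×6² + 25×13²]/(56) = 95.3750
s_p = 9.7660
SE = s_p×√(1/n₁ + 1/n₂) = 9.7660×√(1/32 + 1/26) = 2.5785
t = (x̄₁ - x̄₂)/SE = (42 - 43)/2.5785 = -0.3878
df = 56, t-critical = ±2.667
Decision: fail to reject H₀

Answer: t = -0.3878, fail to reject H₀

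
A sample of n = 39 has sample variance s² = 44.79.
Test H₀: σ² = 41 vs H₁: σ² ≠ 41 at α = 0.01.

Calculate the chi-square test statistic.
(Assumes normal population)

df = n - 1 = 38
χ² = (n-1)s²/σ₀² = 38×44.79/41 = 41.5127
Critical values: χ²_{0.995,38} = 19.289, χ²_{0.005,38} = 64.181
Rejection region: χ² < 19.289 or χ² > 64.181
Decision: fail to reject H₀

Answer: χ² = 41.5127, fail to reject H₀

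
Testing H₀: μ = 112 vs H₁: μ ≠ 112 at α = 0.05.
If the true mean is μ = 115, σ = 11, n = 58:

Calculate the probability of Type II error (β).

Answer: β ≈ 0.4534

Derivation:
SE = σ/√n = 11/√58 = 1.4444
Critical values: μ₀ ± z_0.025×SE = 112 ± 1.960×1.4444
Acceptance region: (109.1690, 114.8310)
Under H₁ (μ = 115): z_high = (114.8310 - 115)/1.4444 = -0.1170, z_low = (109.1690 - 115)/1.4444 = -4.0370
β = P(not reject | H₁) = Φ(-0.1170) - Φ(-4.0370) ≈ 0.4534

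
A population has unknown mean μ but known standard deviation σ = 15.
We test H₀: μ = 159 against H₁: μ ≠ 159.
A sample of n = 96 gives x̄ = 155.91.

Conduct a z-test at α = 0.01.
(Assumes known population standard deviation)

Standard error: SE = σ/√n = 15/√96 = 1.5309
z-statistic: z = (x̄ - μ₀)/SE = (155.91 - 159)/1.5309 = -2.0184
Critical value: ±2.576
p-value = 0.0435
Decision: fail to reject H₀

Answer: z = -2.0184, fail to reject H₀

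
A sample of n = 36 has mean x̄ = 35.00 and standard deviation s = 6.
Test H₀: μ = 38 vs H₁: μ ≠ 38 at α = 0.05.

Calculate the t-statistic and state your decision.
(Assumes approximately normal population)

Answer: t = -3.0000, reject H₀

Derivation:
df = n - 1 = 35
SE = s/√n = 6/√36 = 1.0000
t = (x̄ - μ₀)/SE = (35.00 - 38)/1.0000 = -3.0000
Critical value: t_{0.025,35} = ±2.030
p-value ≈ 0.0049
Decision: reject H₀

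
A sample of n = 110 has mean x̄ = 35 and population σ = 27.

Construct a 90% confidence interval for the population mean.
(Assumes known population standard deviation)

Confidence level: 90%, α = 0.1
z_0.05 = 1.645
SE = σ/√n = 27/√110 = 2.5743
Margin of error = 1.645 × 2.5743 = 4.2347
CI: x̄ ± margin = 35 ± 4.2347
CI: (30.7653, 39.2347)

Answer: (30.7653, 39.2347)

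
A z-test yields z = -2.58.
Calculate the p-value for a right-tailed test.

For z = -2.58:
p = P(Z > -2.58) = 1 - Φ(-2.58) = 0.9951

Answer: p-value ≈ 0.9951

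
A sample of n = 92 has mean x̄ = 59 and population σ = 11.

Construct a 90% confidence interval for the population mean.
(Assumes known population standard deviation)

Answer: (57.1135, 60.8865)

Derivation:
Confidence level: 90%, α = 0.1
z_0.05 = 1.645
SE = σ/√n = 11/√92 = 1.1468
Margin of error = 1.645 × 1.1468 = 1.8865
CI: x̄ ± margin = 59 ± 1.8865
CI: (57.1135, 60.8865)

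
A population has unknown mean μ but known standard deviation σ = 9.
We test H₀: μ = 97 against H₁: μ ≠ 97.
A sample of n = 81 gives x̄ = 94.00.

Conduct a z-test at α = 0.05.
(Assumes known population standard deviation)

Answer: z = -3.0000, reject H₀

Derivation:
Standard error: SE = σ/√n = 9/√81 = 1.0000
z-statistic: z = (x̄ - μ₀)/SE = (94.00 - 97)/1.0000 = -3.0000
Critical value: ±1.960
p-value = 0.0027
Decision: reject H₀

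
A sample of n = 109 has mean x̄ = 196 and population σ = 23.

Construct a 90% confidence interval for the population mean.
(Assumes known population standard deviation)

Answer: (192.3761, 199.6239)

Derivation:
Confidence level: 90%, α = 0.1
z_0.05 = 1.645
SE = σ/√n = 23/√109 = 2.2030
Margin of error = 1.645 × 2.2030 = 3.6239
CI: x̄ ± margin = 196 ± 3.6239
CI: (192.3761, 199.6239)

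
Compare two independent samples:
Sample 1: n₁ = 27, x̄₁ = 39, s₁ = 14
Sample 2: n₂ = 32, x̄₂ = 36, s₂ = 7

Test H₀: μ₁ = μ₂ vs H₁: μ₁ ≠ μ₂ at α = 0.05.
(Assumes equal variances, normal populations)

Pooled variance: s²_p = [26×14² + 31×7²]/(57) = 116.0526
s_p = 10.7728
SE = s_p×√(1/n₁ + 1/n₂) = 10.7728×√(1/27 + 1/32) = 2.8151
t = (x̄₁ - x̄₂)/SE = (39 - 36)/2.8151 = 1.0657
df = 57, t-critical = ±2.002
Decision: fail to reject H₀

Answer: t = 1.0657, fail to reject H₀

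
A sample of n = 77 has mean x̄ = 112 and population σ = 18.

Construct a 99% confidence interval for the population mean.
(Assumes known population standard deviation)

Confidence level: 99%, α = 0.01
z_0.005 = 2.576
SE = σ/√n = 18/√77 = 2.0513
Margin of error = 2.576 × 2.0513 = 5.2841
CI: x̄ ± margin = 112 ± 5.2841
CI: (106.7159, 117.2841)

Answer: (106.7159, 117.2841)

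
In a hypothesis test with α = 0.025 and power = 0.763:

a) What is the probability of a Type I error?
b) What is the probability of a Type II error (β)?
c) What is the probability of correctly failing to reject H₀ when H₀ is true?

Answer: a) 0.025, b) 0.237, c) 0.975

Derivation:
a) Type I error probability = α = 0.025
b) Power = P(reject H₀ | H₁ true) = 1 - β = 0.763, so Type II error probability = β = 1 - Power = 0.237
c) P(fail to reject H₀ | H₀ true) = 1 - α = 0.975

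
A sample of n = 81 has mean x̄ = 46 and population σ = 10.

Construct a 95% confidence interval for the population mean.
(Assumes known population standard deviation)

Answer: (43.8222, 48.1778)

Derivation:
Confidence level: 95%, α = 0.05
z_0.025 = 1.960
SE = σ/√n = 10/√81 = 1.1111
Margin of error = 1.960 × 1.1111 = 2.1778
CI: x̄ ± margin = 46 ± 2.1778
CI: (43.8222, 48.1778)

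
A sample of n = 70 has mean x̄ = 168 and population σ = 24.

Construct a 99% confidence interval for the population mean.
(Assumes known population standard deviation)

Confidence level: 99%, α = 0.01
z_0.005 = 2.576
SE = σ/√n = 24/√70 = 2.8685
Margin of error = 2.576 × 2.8685 = 7.3893
CI: x̄ ± margin = 168 ± 7.3893
CI: (160.6107, 175.3893)

Answer: (160.6107, 175.3893)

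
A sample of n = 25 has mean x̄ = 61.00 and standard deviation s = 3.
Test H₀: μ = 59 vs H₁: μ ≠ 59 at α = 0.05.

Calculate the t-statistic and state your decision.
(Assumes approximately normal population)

df = n - 1 = 24
SE = s/√n = 3/√25 = 0.6000
t = (x̄ - μ₀)/SE = (61.00 - 59)/0.6000 = 3.3333
Critical value: t_{0.025,24} = ±2.064
p-value ≈ 0.0028
Decision: reject H₀

Answer: t = 3.3333, reject H₀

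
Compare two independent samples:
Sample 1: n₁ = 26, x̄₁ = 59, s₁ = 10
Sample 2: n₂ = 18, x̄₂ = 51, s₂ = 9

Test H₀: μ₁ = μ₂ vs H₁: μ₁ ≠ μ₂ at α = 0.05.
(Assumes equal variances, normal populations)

Pooled variance: s²_p = [25×10² + 17×9²]/(42) = 92.3095
s_p = 9.6078
SE = s_p×√(1/n₁ + 1/n₂) = 9.6078×√(1/26 + 1/18) = 2.9460
t = (x̄₁ - x̄₂)/SE = (59 - 51)/2.9460 = 2.7155
df = 42, t-critical = ±2.018
Decision: reject H₀

Answer: t = 2.7155, reject H₀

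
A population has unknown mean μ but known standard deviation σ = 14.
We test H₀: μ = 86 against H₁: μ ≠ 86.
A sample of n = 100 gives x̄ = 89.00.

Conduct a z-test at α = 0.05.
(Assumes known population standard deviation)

Standard error: SE = σ/√n = 14/√100 = 1.4000
z-statistic: z = (x̄ - μ₀)/SE = (89.00 - 86)/1.4000 = 2.1429
Critical value: ±1.960
p-value = 0.0321
Decision: reject H₀

Answer: z = 2.1429, reject H₀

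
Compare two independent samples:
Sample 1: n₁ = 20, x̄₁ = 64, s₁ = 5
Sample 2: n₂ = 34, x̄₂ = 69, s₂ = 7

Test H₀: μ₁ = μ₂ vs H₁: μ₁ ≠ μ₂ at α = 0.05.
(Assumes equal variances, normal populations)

Pooled variance: s²_p = [19×5² + 33×7²]/(52) = 40.2308
s_p = 6.3428
SE = s_p×√(1/n₁ + 1/n₂) = 6.3428×√(1/20 + 1/34) = 1.7874
t = (x̄₁ - x̄₂)/SE = (64 - 69)/1.7874 = -2.7974
df = 52, t-critical = ±2.007
Decision: reject H₀

Answer: t = -2.7974, reject H₀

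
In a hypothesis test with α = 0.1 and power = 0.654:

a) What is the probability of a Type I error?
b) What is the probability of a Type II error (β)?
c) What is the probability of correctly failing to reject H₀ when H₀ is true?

Answer: a) 0.1, b) 0.346, c) 0.9

Derivation:
a) Type I error probability = α = 0.1
b) Power = P(reject H₀ | H₁ true) = 1 - β = 0.654, so Type II error probability = β = 1 - Power = 0.346
c) P(fail to reject H₀ | H₀ true) = 1 - α = 0.9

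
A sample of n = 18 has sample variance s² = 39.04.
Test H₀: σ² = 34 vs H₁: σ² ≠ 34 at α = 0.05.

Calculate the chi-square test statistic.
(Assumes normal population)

Answer: χ² = 19.5200, fail to reject H₀

Derivation:
df = n - 1 = 17
χ² = (n-1)s²/σ₀² = 17×39.04/34 = 19.5200
Critical values: χ²_{0.975,17} = 7.564, χ²_{0.025,17} = 30.191
Rejection region: χ² < 7.564 or χ² > 30.191
Decision: fail to reject H₀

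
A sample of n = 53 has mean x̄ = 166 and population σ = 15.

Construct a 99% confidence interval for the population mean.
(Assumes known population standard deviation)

Confidence level: 99%, α = 0.01
z_0.005 = 2.576
SE = σ/√n = 15/√53 = 2.0604
Margin of error = 2.576 × 2.0604 = 5.3076
CI: x̄ ± margin = 166 ± 5.3076
CI: (160.6924, 171.3076)

Answer: (160.6924, 171.3076)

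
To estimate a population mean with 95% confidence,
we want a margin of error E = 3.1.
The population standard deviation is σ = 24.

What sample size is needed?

Answer: n = 231

Derivation:
z_0.025 = 1.960
n = (z×σ/E)² = (1.960×24/3.1)²
n = 230.2561
Round up: n = 231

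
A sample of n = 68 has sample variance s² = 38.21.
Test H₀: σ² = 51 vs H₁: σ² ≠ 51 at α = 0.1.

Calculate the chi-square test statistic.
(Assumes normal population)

df = n - 1 = 67
χ² = (n-1)s²/σ₀² = 67×38.21/51 = 50.1975
Critical values: χ²_{0.95,67} = 49.162, χ²_{0.05,67} = 87.108
Rejection region: χ² < 49.162 or χ² > 87.108
Decision: fail to reject H₀

Answer: χ² = 50.1975, fail to reject H₀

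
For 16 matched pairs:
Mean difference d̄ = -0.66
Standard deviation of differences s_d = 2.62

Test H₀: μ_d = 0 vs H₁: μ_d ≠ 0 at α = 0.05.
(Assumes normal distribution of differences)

df = n - 1 = 15
SE = s_d/√n = 2.62/√16 = 0.6550
t = d̄/SE = -0.66/0.6550 = -1.0076
Critical value: t_{0.025,15} = ±2.131
p-value ≈ 0.3296
Decision: fail to reject H₀

Answer: t = -1.0076, fail to reject H₀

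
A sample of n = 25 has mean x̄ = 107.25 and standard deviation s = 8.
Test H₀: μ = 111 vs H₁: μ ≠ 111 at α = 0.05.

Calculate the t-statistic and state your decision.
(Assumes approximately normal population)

Answer: t = -2.3438, reject H₀

Derivation:
df = n - 1 = 24
SE = s/√n = 8/√25 = 1.6000
t = (x̄ - μ₀)/SE = (107.25 - 111)/1.6000 = -2.3438
Critical value: t_{0.025,24} = ±2.064
p-value ≈ 0.0277
Decision: reject H₀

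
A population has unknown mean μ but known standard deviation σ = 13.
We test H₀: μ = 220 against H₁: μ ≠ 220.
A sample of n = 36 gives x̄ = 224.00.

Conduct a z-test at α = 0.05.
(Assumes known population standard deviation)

Standard error: SE = σ/√n = 13/√36 = 2.1667
z-statistic: z = (x̄ - μ₀)/SE = (224.00 - 220)/2.1667 = 1.8461
Critical value: ±1.960
p-value = 0.0649
Decision: fail to reject H₀

Answer: z = 1.8461, fail to reject H₀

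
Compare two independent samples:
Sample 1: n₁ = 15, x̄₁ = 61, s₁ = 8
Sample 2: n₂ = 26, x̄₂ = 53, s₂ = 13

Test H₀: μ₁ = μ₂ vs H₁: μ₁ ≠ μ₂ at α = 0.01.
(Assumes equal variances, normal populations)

Pooled variance: s²_p = [14×8² + 25×13²]/(39) = 131.3077
s_p = 11.4590
SE = s_p×√(1/n₁ + 1/n₂) = 11.4590×√(1/15 + 1/26) = 3.7154
t = (x̄₁ - x̄₂)/SE = (61 - 53)/3.7154 = 2.1532
df = 39, t-critical = ±2.708
Decision: fail to reject H₀

Answer: t = 2.1532, fail to reject H₀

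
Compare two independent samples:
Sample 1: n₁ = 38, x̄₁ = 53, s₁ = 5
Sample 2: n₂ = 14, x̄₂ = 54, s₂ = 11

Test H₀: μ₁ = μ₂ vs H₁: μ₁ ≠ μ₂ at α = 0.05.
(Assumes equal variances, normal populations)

Pooled variance: s²_p = [37×5² + 13×11²]/(50) = 49.9600
s_p = 7.0682
SE = s_p×√(1/n₁ + 1/n₂) = 7.0682×√(1/38 + 1/14) = 2.2098
t = (x̄₁ - x̄₂)/SE = (53 - 54)/2.2098 = -0.4525
df = 50, t-critical = ±2.009
Decision: fail to reject H₀

Answer: t = -0.4525, fail to reject H₀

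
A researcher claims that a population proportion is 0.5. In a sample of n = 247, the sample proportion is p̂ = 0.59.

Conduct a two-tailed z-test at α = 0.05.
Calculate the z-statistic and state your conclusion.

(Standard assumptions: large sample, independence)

H₀: p = 0.5, H₁: p ≠ 0.5
Standard error: SE = √(p₀(1-p₀)/n) = √(0.5×0.5/247) = 0.031814
z-statistic: z = (p̂ - p₀)/SE = (0.59 - 0.5)/0.031814 = 2.8289
Critical value: z_0.025 = ±1.960
p-value = 0.0047
Decision: reject H₀ at α = 0.05

Answer: z = 2.8289, reject H₀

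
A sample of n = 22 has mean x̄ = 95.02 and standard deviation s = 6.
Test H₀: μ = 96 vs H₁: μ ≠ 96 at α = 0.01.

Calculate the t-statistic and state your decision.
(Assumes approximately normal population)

df = n - 1 = 21
SE = s/√n = 6/√22 = 1.2792
t = (x̄ - μ₀)/SE = (95.02 - 96)/1.2792 = -0.7661
Critical value: t_{0.005,21} = ±2.831
p-value ≈ 0.4521
Decision: fail to reject H₀

Answer: t = -0.7661, fail to reject H₀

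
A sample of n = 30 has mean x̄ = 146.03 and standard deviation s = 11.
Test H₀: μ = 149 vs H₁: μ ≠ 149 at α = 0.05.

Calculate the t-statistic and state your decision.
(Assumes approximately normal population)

df = n - 1 = 29
SE = s/√n = 11/√30 = 2.0083
t = (x̄ - μ₀)/SE = (146.03 - 149)/2.0083 = -1.4789
Critical value: t_{0.025,29} = ±2.045
p-value ≈ 0.1499
Decision: fail to reject H₀

Answer: t = -1.4789, fail to reject H₀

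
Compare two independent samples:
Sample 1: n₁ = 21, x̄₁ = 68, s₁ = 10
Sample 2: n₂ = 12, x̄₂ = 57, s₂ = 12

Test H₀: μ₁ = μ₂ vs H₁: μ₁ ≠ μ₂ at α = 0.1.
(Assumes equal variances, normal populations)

Answer: t = 2.8270, reject H₀

Derivation:
Pooled variance: s²_p = [20×10² + 11×12²]/(31) = 115.6129
s_p = 10.7523
SE = s_p×√(1/n₁ + 1/n₂) = 10.7523×√(1/21 + 1/12) = 3.8910
t = (x̄₁ - x̄₂)/SE = (68 - 57)/3.8910 = 2.8270
df = 31, t-critical = ±1.696
Decision: reject H₀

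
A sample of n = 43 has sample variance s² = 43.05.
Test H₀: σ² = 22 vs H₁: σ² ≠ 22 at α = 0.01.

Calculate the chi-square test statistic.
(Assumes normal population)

Answer: χ² = 82.1864, reject H₀

Derivation:
df = n - 1 = 42
χ² = (n-1)s²/σ₀² = 42×43.05/22 = 82.1864
Critical values: χ²_{0.995,42} = 22.138, χ²_{0.005,42} = 69.336
Rejection region: χ² < 22.138 or χ² > 69.336
Decision: reject H₀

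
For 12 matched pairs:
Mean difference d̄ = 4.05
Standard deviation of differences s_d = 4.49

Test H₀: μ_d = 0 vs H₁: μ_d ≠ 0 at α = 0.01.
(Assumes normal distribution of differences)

df = n - 1 = 11
SE = s_d/√n = 4.49/√12 = 1.2962
t = d̄/SE = 4.05/1.2962 = 3.1245
Critical value: t_{0.005,11} = ±3.106
p-value ≈ 0.0097
Decision: reject H₀

Answer: t = 3.1245, reject H₀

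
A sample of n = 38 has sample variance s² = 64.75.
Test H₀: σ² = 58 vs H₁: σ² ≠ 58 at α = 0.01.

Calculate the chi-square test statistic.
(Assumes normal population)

Answer: χ² = 41.3060, fail to reject H₀

Derivation:
df = n - 1 = 37
χ² = (n-1)s²/σ₀² = 37×64.75/58 = 41.3060
Critical values: χ²_{0.995,37} = 18.586, χ²_{0.005,37} = 62.883
Rejection region: χ² < 18.586 or χ² > 62.883
Decision: fail to reject H₀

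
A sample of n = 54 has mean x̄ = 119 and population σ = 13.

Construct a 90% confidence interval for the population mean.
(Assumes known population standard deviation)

Answer: (116.0898, 121.9102)

Derivation:
Confidence level: 90%, α = 0.1
z_0.05 = 1.645
SE = σ/√n = 13/√54 = 1.7691
Margin of error = 1.645 × 1.7691 = 2.9102
CI: x̄ ± margin = 119 ± 2.9102
CI: (116.0898, 121.9102)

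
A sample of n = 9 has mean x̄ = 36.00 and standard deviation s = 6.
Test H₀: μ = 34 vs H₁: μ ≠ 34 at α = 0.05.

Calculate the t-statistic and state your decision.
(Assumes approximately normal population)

Answer: t = 1.0000, fail to reject H₀

Derivation:
df = n - 1 = 8
SE = s/√n = 6/√9 = 2.0000
t = (x̄ - μ₀)/SE = (36.00 - 34)/2.0000 = 1.0000
Critical value: t_{0.025,8} = ±2.306
p-value ≈ 0.3466
Decision: fail to reject H₀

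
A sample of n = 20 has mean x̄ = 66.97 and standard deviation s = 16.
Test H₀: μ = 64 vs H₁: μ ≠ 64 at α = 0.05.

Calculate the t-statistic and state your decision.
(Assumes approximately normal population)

Answer: t = 0.8301, fail to reject H₀

Derivation:
df = n - 1 = 19
SE = s/√n = 16/√20 = 3.5777
t = (x̄ - μ₀)/SE = (66.97 - 64)/3.5777 = 0.8301
Critical value: t_{0.025,19} = ±2.093
p-value ≈ 0.4168
Decision: fail to reject H₀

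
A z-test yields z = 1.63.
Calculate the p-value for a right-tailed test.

Answer: p-value ≈ 0.0516

Derivation:
For z = 1.63:
p = P(Z > 1.63) = 1 - Φ(1.63) = 0.0516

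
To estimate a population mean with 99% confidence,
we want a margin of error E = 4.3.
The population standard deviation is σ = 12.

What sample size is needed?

z_0.005 = 2.576
n = (z×σ/E)² = (2.576×12/4.3)²
n = 51.6794
Round up: n = 52

Answer: n = 52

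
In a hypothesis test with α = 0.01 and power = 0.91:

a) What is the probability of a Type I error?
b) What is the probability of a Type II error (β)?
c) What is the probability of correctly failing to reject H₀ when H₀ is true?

a) Type I error probability = α = 0.01
b) Power = P(reject H₀ | H₁ true) = 1 - β = 0.91, so Type II error probability = β = 1 - Power = 0.09
c) P(fail to reject H₀ | H₀ true) = 1 - α = 0.99

Answer: a) 0.01, b) 0.09, c) 0.99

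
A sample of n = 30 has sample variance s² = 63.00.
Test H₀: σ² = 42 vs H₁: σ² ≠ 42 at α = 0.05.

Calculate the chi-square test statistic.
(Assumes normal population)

Answer: χ² = 43.5000, fail to reject H₀

Derivation:
df = n - 1 = 29
χ² = (n-1)s²/σ₀² = 29×63.00/42 = 43.5000
Critical values: χ²_{0.975,29} = 16.047, χ²_{0.025,29} = 45.722
Rejection region: χ² < 16.047 or χ² > 45.722
Decision: fail to reject H₀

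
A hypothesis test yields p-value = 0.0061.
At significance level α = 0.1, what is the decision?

Answer: reject H₀

Derivation:
Compare p-value to α:
0.0061 < 0.1
Decision: reject H₀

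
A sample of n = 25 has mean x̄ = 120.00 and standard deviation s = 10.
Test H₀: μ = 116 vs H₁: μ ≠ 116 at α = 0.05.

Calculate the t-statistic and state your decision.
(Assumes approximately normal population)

df = n - 1 = 24
SE = s/√n = 10/√25 = 2.0000
t = (x̄ - μ₀)/SE = (120.00 - 116)/2.0000 = 2.0000
Critical value: t_{0.025,24} = ±2.064
p-value ≈ 0.0569
Decision: fail to reject H₀

Answer: t = 2.0000, fail to reject H₀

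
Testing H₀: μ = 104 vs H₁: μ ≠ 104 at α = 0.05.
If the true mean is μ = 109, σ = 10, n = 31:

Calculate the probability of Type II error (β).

SE = σ/√n = 10/√31 = 1.7961
Critical values: μ₀ ± z_0.025×SE = 104 ± 1.960×1.7961
Acceptance region: (100.4796, 107.5204)
Under H₁ (μ = 109): z_high = (107.5204 - 109)/1.7961 = -0.8238, z_low = (100.4796 - 109)/1.7961 = -4.7438
β = P(not reject | H₁) = Φ(-0.8238) - Φ(-4.7438) ≈ 0.2050

Answer: β ≈ 0.2050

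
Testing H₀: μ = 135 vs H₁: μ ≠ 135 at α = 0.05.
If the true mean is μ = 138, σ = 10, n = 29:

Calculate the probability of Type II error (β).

SE = σ/√n = 10/√29 = 1.8570
Critical values: μ₀ ± z_0.025×SE = 135 ± 1.960×1.8570
Acceptance region: (131.3603, 138.6397)
Under H₁ (μ = 138): z_high = (138.6397 - 138)/1.8570 = 0.3445, z_low = (131.3603 - 138)/1.8570 = -3.5755
β = P(not reject | H₁) = Φ(0.3445) - Φ(-3.5755) ≈ 0.6346

Answer: β ≈ 0.6346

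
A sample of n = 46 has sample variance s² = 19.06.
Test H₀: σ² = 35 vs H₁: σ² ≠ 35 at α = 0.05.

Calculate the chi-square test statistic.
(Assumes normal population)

Answer: χ² = 24.5057, reject H₀

Derivation:
df = n - 1 = 45
χ² = (n-1)s²/σ₀² = 45×19.06/35 = 24.5057
Critical values: χ²_{0.975,45} = 28.366, χ²_{0.025,45} = 65.410
Rejection region: χ² < 28.366 or χ² > 65.410
Decision: reject H₀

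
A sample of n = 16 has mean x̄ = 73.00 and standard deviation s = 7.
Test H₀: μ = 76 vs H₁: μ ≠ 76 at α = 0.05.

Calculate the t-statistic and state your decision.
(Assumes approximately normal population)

df = n - 1 = 15
SE = s/√n = 7/√16 = 1.7500
t = (x̄ - μ₀)/SE = (73.00 - 76)/1.7500 = -1.7143
Critical value: t_{0.025,15} = ±2.131
p-value ≈ 0.1071
Decision: fail to reject H₀

Answer: t = -1.7143, fail to reject H₀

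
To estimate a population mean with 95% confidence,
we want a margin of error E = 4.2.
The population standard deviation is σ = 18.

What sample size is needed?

Answer: n = 71

Derivation:
z_0.025 = 1.960
n = (z×σ/E)² = (1.960×18/4.2)²
n = 70.5600
Round up: n = 71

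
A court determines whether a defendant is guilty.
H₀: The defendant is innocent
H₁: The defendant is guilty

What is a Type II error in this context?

Answer: Acquitting a guilty person

Derivation:
Type I error (α): Rejecting H₀ when H₀ is true
Type II error (β): Failing to reject H₀ when H₁ is true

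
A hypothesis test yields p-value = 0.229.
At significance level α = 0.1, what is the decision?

Compare p-value to α:
0.229 ≥ 0.1
Decision: fail to reject H₀

Answer: fail to reject H₀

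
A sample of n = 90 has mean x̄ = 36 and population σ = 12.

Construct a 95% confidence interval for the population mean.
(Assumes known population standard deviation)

Answer: (33.5208, 38.4792)

Derivation:
Confidence level: 95%, α = 0.05
z_0.025 = 1.960
SE = σ/√n = 12/√90 = 1.2649
Margin of error = 1.960 × 1.2649 = 2.4792
CI: x̄ ± margin = 36 ± 2.4792
CI: (33.5208, 38.4792)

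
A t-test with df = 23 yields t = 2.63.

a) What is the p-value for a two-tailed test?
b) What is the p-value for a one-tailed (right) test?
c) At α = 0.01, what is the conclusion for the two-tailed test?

Answer: a) 0.0150, b) 0.0075, c) fail to reject H₀

Derivation:
Using t-distribution with df = 23:
a) Two-tailed: p = 2×P(T > 2.63) = 0.0150
b) One-tailed: p = P(T > 2.63) = 0.0075
c) 0.0150 ≥ 0.01, fail to reject H₀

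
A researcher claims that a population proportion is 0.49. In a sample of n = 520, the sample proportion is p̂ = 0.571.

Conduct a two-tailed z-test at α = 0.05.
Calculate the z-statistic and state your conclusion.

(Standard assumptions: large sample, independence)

H₀: p = 0.49, H₁: p ≠ 0.49
Standard error: SE = √(p₀(1-p₀)/n) = √(0.49×0.51/520) = 0.021922
z-statistic: z = (p̂ - p₀)/SE = (0.571 - 0.49)/0.021922 = 3.6949
Critical value: z_0.025 = ±1.960
p-value = 0.0002
Decision: reject H₀ at α = 0.05

Answer: z = 3.6949, reject H₀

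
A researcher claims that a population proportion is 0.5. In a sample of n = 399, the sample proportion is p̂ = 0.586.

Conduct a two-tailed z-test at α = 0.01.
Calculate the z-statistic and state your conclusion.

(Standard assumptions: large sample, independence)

H₀: p = 0.5, H₁: p ≠ 0.5
Standard error: SE = √(p₀(1-p₀)/n) = √(0.5×0.5/399) = 0.025031
z-statistic: z = (p̂ - p₀)/SE = (0.586 - 0.5)/0.025031 = 3.4357
Critical value: z_0.005 = ±2.576
p-value = 0.0006
Decision: reject H₀ at α = 0.01

Answer: z = 3.4357, reject H₀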